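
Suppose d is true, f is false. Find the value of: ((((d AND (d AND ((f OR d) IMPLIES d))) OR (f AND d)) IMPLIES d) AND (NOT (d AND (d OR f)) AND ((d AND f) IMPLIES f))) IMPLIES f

f OR d = F OR T = T
(f OR d) IMPLIES d = T IMPLIES T = T
d AND ((f OR d) IMPLIES d) = T AND T = T
d AND (d AND ((f OR d) IMPLIES d)) = T AND T = T
f AND d = F AND T = F
(d AND (d AND ((f OR d) IMPLIES d))) OR (f AND d) = T OR F = T
((d AND (d AND ((f OR d) IMPLIES d))) OR (f AND d)) IMPLIES d = T IMPLIES T = T
d OR f = T OR F = T
d AND (d OR f) = T AND T = T
NOT (d AND (d OR f)) = NOT T = F
d AND f = T AND F = F
(d AND f) IMPLIES f = F IMPLIES F = T
NOT (d AND (d OR f)) AND ((d AND f) IMPLIES f) = F AND T = F
(((d AND (d AND ((f OR d) IMPLIES d))) OR (f AND d)) IMPLIES d) AND (NOT (d AND (d OR f)) AND ((d AND f) IMPLIES f)) = T AND F = F
((((d AND (d AND ((f OR d) IMPLIES d))) OR (f AND d)) IMPLIES d) AND (NOT (d AND (d OR f)) AND ((d AND f) IMPLIES f))) IMPLIES f = F IMPLIES F = T

T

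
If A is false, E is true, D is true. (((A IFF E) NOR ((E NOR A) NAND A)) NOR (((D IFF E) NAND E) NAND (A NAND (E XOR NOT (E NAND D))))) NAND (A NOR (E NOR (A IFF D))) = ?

Substituting A=F, E=T, D=T:
A IFF E = F IFF T = F
E NOR A = T NOR F = F
(E NOR A) NAND A = F NAND F = T
(A IFF E) NOR ((E NOR A) NAND A) = F NOR T = F
D IFF E = T IFF T = T
(D IFF E) NAND E = T NAND T = F
E NAND D = T NAND T = F
NOT (E NAND D) = NOT F = T
E XOR NOT (E NAND D) = T XOR T = F
A NAND (E XOR NOT (E NAND D)) = F NAND F = T
((D IFF E) NAND E) NAND (A NAND (E XOR NOT (E NAND D))) = F NAND T = T
((A IFF E) NOR ((E NOR A) NAND A)) NOR (((D IFF E) NAND E) NAND (A NAND (E XOR NOT (E NAND D)))) = F NOR T = F
A IFF D = F IFF T = F
E NOR (A IFF D) = T NOR F = F
A NOR (E NOR (A IFF D)) = F NOR F = T
(((A IFF E) NOR ((E NOR A) NAND A)) NOR (((D IFF E) NAND E) NAND (A NAND (E XOR NOT (E NAND D))))) NAND (A NOR (E NOR (A IFF D))) = F NAND T = T

T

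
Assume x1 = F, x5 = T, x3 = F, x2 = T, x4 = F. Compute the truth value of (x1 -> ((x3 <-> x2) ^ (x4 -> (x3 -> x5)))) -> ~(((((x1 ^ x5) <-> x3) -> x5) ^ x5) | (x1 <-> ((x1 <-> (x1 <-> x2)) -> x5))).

x3 <-> x2 = F <-> T = F
x3 -> x5 = F -> T = T
x4 -> (x3 -> x5) = F -> T = T
(x3 <-> x2) ^ (x4 -> (x3 -> x5)) = F ^ T = T
x1 -> ((x3 <-> x2) ^ (x4 -> (x3 -> x5))) = F -> T = T
x1 ^ x5 = F ^ T = T
(x1 ^ x5) <-> x3 = T <-> F = F
((x1 ^ x5) <-> x3) -> x5 = F -> T = T
(((x1 ^ x5) <-> x3) -> x5) ^ x5 = T ^ T = F
x1 <-> x2 = F <-> T = F
x1 <-> (x1 <-> x2) = F <-> F = T
(x1 <-> (x1 <-> x2)) -> x5 = T -> T = T
x1 <-> ((x1 <-> (x1 <-> x2)) -> x5) = F <-> T = F
((((x1 ^ x5) <-> x3) -> x5) ^ x5) | (x1 <-> ((x1 <-> (x1 <-> x2)) -> x5)) = F | F = F
~(((((x1 ^ x5) <-> x3) -> x5) ^ x5) | (x1 <-> ((x1 <-> (x1 <-> x2)) -> x5))) = ~F = T
(x1 -> ((x3 <-> x2) ^ (x4 -> (x3 -> x5)))) -> ~(((((x1 ^ x5) <-> x3) -> x5) ^ x5) | (x1 <-> ((x1 <-> (x1 <-> x2)) -> x5))) = T -> T = T

T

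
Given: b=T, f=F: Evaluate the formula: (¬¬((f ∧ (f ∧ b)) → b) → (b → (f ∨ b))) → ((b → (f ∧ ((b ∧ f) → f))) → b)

f ∧ b = F ∧ T = F
f ∧ (f ∧ b) = F ∧ F = F
(f ∧ (f ∧ b)) → b = F → T = T
¬((f ∧ (f ∧ b)) → b) = ¬T = F
¬¬((f ∧ (f ∧ b)) → b) = ¬F = T
f ∨ b = F ∨ T = T
b → (f ∨ b) = T → T = T
¬¬((f ∧ (f ∧ b)) → b) → (b → (f ∨ b)) = T → T = T
b ∧ f = T ∧ F = F
(b ∧ f) → f = F → F = T
f ∧ ((b ∧ f) → f) = F ∧ T = F
b → (f ∧ ((b ∧ f) → f)) = T → F = F
(b → (f ∧ ((b ∧ f) → f))) → b = F → T = T
(¬¬((f ∧ (f ∧ b)) → b) → (b → (f ∨ b))) → ((b → (f ∧ ((b ∧ f) → f))) → b) = T → T = T

T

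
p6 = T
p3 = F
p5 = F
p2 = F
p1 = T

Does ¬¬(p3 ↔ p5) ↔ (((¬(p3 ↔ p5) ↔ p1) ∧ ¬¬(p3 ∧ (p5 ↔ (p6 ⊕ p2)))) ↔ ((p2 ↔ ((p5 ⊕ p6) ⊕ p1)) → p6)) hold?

F

p3 ↔ p5 = F ↔ F = T
¬(p3 ↔ p5) = ¬T = F
¬¬(p3 ↔ p5) = ¬F = T
p3 ↔ p5 = F ↔ F = T
¬(p3 ↔ p5) = ¬T = F
¬(p3 ↔ p5) ↔ p1 = F ↔ T = F
p6 ⊕ p2 = T ⊕ F = T
p5 ↔ (p6 ⊕ p2) = F ↔ T = F
p3 ∧ (p5 ↔ (p6 ⊕ p2)) = F ∧ F = F
¬(p3 ∧ (p5 ↔ (p6 ⊕ p2))) = ¬F = T
¬¬(p3 ∧ (p5 ↔ (p6 ⊕ p2))) = ¬T = F
(¬(p3 ↔ p5) ↔ p1) ∧ ¬¬(p3 ∧ (p5 ↔ (p6 ⊕ p2))) = F ∧ F = F
p5 ⊕ p6 = F ⊕ T = T
(p5 ⊕ p6) ⊕ p1 = T ⊕ T = F
p2 ↔ ((p5 ⊕ p6) ⊕ p1) = F ↔ F = T
(p2 ↔ ((p5 ⊕ p6) ⊕ p1)) → p6 = T → T = T
((¬(p3 ↔ p5) ↔ p1) ∧ ¬¬(p3 ∧ (p5 ↔ (p6 ⊕ p2)))) ↔ ((p2 ↔ ((p5 ⊕ p6) ⊕ p1)) → p6) = F ↔ T = F
¬¬(p3 ↔ p5) ↔ (((¬(p3 ↔ p5) ↔ p1) ∧ ¬¬(p3 ∧ (p5 ↔ (p6 ⊕ p2)))) ↔ ((p2 ↔ ((p5 ⊕ p6) ⊕ p1)) → p6)) = T ↔ F = F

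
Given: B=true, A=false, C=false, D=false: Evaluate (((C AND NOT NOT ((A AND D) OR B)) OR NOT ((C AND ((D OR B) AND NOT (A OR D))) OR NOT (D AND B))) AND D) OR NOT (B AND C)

true

Substituting B=true, A=false, C=false, D=false:
A AND D = false AND false = false
(A AND D) OR B = false OR true = true
NOT ((A AND D) OR B) = NOT true = false
NOT NOT ((A AND D) OR B) = NOT false = true
C AND NOT NOT ((A AND D) OR B) = false AND true = false
D OR B = false OR true = true
A OR D = false OR false = false
NOT (A OR D) = NOT false = true
(D OR B) AND NOT (A OR D) = true AND true = true
C AND ((D OR B) AND NOT (A OR D)) = false AND true = false
D AND B = false AND true = false
NOT (D AND B) = NOT false = true
(C AND ((D OR B) AND NOT (A OR D))) OR NOT (D AND B) = false OR true = true
NOT ((C AND ((D OR B) AND NOT (A OR D))) OR NOT (D AND B)) = NOT true = false
(C AND NOT NOT ((A AND D) OR B)) OR NOT ((C AND ((D OR B) AND NOT (A OR D))) OR NOT (D AND B)) = false OR false = false
((C AND NOT NOT ((A AND D) OR B)) OR NOT ((C AND ((D OR B) AND NOT (A OR D))) OR NOT (D AND B))) AND D = false AND false = false
B AND C = true AND false = false
NOT (B AND C) = NOT false = true
(((C AND NOT NOT ((A AND D) OR B)) OR NOT ((C AND ((D OR B) AND NOT (A OR D))) OR NOT (D AND B))) AND D) OR NOT (B AND C) = false OR true = true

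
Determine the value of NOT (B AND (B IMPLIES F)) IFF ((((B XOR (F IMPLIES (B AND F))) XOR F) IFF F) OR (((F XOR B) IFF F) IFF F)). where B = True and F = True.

False

B IMPLIES F = True IMPLIES True = True
B AND (B IMPLIES F) = True AND True = True
NOT (B AND (B IMPLIES F)) = NOT True = False
B AND F = True AND True = True
F IMPLIES (B AND F) = True IMPLIES True = True
B XOR (F IMPLIES (B AND F)) = True XOR True = False
(B XOR (F IMPLIES (B AND F))) XOR F = False XOR True = True
((B XOR (F IMPLIES (B AND F))) XOR F) IFF F = True IFF True = True
F XOR B = True XOR True = False
(F XOR B) IFF F = False IFF True = False
((F XOR B) IFF F) IFF F = False IFF True = False
(((B XOR (F IMPLIES (B AND F))) XOR F) IFF F) OR (((F XOR B) IFF F) IFF F) = True OR False = True
NOT (B AND (B IMPLIES F)) IFF ((((B XOR (F IMPLIES (B AND F))) XOR F) IFF F) OR (((F XOR B) IFF F) IFF F)) = False IFF True = False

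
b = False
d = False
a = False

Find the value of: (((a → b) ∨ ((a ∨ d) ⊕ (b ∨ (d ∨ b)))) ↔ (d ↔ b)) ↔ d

Substituting b=False, d=False, a=False:
a → b = False → False = True
a ∨ d = False ∨ False = False
d ∨ b = False ∨ False = False
b ∨ (d ∨ b) = False ∨ False = False
(a ∨ d) ⊕ (b ∨ (d ∨ b)) = False ⊕ False = False
(a → b) ∨ ((a ∨ d) ⊕ (b ∨ (d ∨ b))) = True ∨ False = True
d ↔ b = False ↔ False = True
((a → b) ∨ ((a ∨ d) ⊕ (b ∨ (d ∨ b)))) ↔ (d ↔ b) = True ↔ True = True
(((a → b) ∨ ((a ∨ d) ⊕ (b ∨ (d ∨ b)))) ↔ (d ↔ b)) ↔ d = True ↔ False = False

False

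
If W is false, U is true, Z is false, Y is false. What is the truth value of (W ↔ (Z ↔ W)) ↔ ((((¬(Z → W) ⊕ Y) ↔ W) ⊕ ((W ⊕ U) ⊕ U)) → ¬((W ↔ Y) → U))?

T

Z ↔ W = F ↔ F = T
W ↔ (Z ↔ W) = F ↔ T = F
Z → W = F → F = T
¬(Z → W) = ¬T = F
¬(Z → W) ⊕ Y = F ⊕ F = F
(¬(Z → W) ⊕ Y) ↔ W = F ↔ F = T
W ⊕ U = F ⊕ T = T
(W ⊕ U) ⊕ U = T ⊕ T = F
((¬(Z → W) ⊕ Y) ↔ W) ⊕ ((W ⊕ U) ⊕ U) = T ⊕ F = T
W ↔ Y = F ↔ F = T
(W ↔ Y) → U = T → T = T
¬((W ↔ Y) → U) = ¬T = F
(((¬(Z → W) ⊕ Y) ↔ W) ⊕ ((W ⊕ U) ⊕ U)) → ¬((W ↔ Y) → U) = T → F = F
(W ↔ (Z ↔ W)) ↔ ((((¬(Z → W) ⊕ Y) ↔ W) ⊕ ((W ⊕ U) ⊕ U)) → ¬((W ↔ Y) → U)) = F ↔ F = T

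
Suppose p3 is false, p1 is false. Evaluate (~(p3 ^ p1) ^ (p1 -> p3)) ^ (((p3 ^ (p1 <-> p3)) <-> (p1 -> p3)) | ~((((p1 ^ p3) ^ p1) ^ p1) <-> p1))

T

p3 ^ p1 = F ^ F = F
~(p3 ^ p1) = ~F = T
p1 -> p3 = F -> F = T
~(p3 ^ p1) ^ (p1 -> p3) = T ^ T = F
p1 <-> p3 = F <-> F = T
p3 ^ (p1 <-> p3) = F ^ T = T
p1 -> p3 = F -> F = T
(p3 ^ (p1 <-> p3)) <-> (p1 -> p3) = T <-> T = T
p1 ^ p3 = F ^ F = F
(p1 ^ p3) ^ p1 = F ^ F = F
((p1 ^ p3) ^ p1) ^ p1 = F ^ F = F
(((p1 ^ p3) ^ p1) ^ p1) <-> p1 = F <-> F = T
~((((p1 ^ p3) ^ p1) ^ p1) <-> p1) = ~T = F
((p3 ^ (p1 <-> p3)) <-> (p1 -> p3)) | ~((((p1 ^ p3) ^ p1) ^ p1) <-> p1) = T | F = T
(~(p3 ^ p1) ^ (p1 -> p3)) ^ (((p3 ^ (p1 <-> p3)) <-> (p1 -> p3)) | ~((((p1 ^ p3) ^ p1) ^ p1) <-> p1)) = F ^ T = T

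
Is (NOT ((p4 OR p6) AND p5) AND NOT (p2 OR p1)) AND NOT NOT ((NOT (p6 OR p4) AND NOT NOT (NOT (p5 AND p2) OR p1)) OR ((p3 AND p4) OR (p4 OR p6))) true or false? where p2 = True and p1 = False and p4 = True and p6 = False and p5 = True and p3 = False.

p4 OR p6 = True OR False = True
(p4 OR p6) AND p5 = True AND True = True
NOT ((p4 OR p6) AND p5) = NOT True = False
p2 OR p1 = True OR False = True
NOT (p2 OR p1) = NOT True = False
NOT ((p4 OR p6) AND p5) AND NOT (p2 OR p1) = False AND False = False
p6 OR p4 = False OR True = True
NOT (p6 OR p4) = NOT True = False
p5 AND p2 = True AND True = True
NOT (p5 AND p2) = NOT True = False
NOT (p5 AND p2) OR p1 = False OR False = False
NOT (NOT (p5 AND p2) OR p1) = NOT False = True
NOT NOT (NOT (p5 AND p2) OR p1) = NOT True = False
NOT (p6 OR p4) AND NOT NOT (NOT (p5 AND p2) OR p1) = False AND False = False
p3 AND p4 = False AND True = False
p4 OR p6 = True OR False = True
(p3 AND p4) OR (p4 OR p6) = False OR True = True
(NOT (p6 OR p4) AND NOT NOT (NOT (p5 AND p2) OR p1)) OR ((p3 AND p4) OR (p4 OR p6)) = False OR True = True
NOT ((NOT (p6 OR p4) AND NOT NOT (NOT (p5 AND p2) OR p1)) OR ((p3 AND p4) OR (p4 OR p6))) = NOT True = False
NOT NOT ((NOT (p6 OR p4) AND NOT NOT (NOT (p5 AND p2) OR p1)) OR ((p3 AND p4) OR (p4 OR p6))) = NOT False = True
(NOT ((p4 OR p6) AND p5) AND NOT (p2 OR p1)) AND NOT NOT ((NOT (p6 OR p4) AND NOT NOT (NOT (p5 AND p2) OR p1)) OR ((p3 AND p4) OR (p4 OR p6))) = False AND True = False

False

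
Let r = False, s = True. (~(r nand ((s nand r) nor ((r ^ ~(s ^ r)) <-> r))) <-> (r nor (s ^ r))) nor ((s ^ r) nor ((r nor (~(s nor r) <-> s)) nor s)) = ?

False

s nand r = True nand False = True
s ^ r = True ^ False = True
~(s ^ r) = ~True = False
r ^ ~(s ^ r) = False ^ False = False
(r ^ ~(s ^ r)) <-> r = False <-> False = True
(s nand r) nor ((r ^ ~(s ^ r)) <-> r) = True nor True = False
r nand ((s nand r) nor ((r ^ ~(s ^ r)) <-> r)) = False nand False = True
~(r nand ((s nand r) nor ((r ^ ~(s ^ r)) <-> r))) = ~True = False
s ^ r = True ^ False = True
r nor (s ^ r) = False nor True = False
~(r nand ((s nand r) nor ((r ^ ~(s ^ r)) <-> r))) <-> (r nor (s ^ r)) = False <-> False = True
s ^ r = True ^ False = True
s nor r = True nor False = False
~(s nor r) = ~False = True
~(s nor r) <-> s = True <-> True = True
r nor (~(s nor r) <-> s) = False nor True = False
(r nor (~(s nor r) <-> s)) nor s = False nor True = False
(s ^ r) nor ((r nor (~(s nor r) <-> s)) nor s) = True nor False = False
(~(r nand ((s nand r) nor ((r ^ ~(s ^ r)) <-> r))) <-> (r nor (s ^ r))) nor ((s ^ r) nor ((r nor (~(s nor r) <-> s)) nor s)) = True nor False = False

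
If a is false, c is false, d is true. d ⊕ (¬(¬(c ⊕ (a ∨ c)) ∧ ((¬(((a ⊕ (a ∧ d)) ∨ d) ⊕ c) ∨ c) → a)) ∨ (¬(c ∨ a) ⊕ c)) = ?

a ∨ c = F ∨ F = F
c ⊕ (a ∨ c) = F ⊕ F = F
¬(c ⊕ (a ∨ c)) = ¬F = T
a ∧ d = F ∧ T = F
a ⊕ (a ∧ d) = F ⊕ F = F
(a ⊕ (a ∧ d)) ∨ d = F ∨ T = T
((a ⊕ (a ∧ d)) ∨ d) ⊕ c = T ⊕ F = T
¬(((a ⊕ (a ∧ d)) ∨ d) ⊕ c) = ¬T = F
¬(((a ⊕ (a ∧ d)) ∨ d) ⊕ c) ∨ c = F ∨ F = F
(¬(((a ⊕ (a ∧ d)) ∨ d) ⊕ c) ∨ c) → a = F → F = T
¬(c ⊕ (a ∨ c)) ∧ ((¬(((a ⊕ (a ∧ d)) ∨ d) ⊕ c) ∨ c) → a) = T ∧ T = T
¬(¬(c ⊕ (a ∨ c)) ∧ ((¬(((a ⊕ (a ∧ d)) ∨ d) ⊕ c) ∨ c) → a)) = ¬T = F
c ∨ a = F ∨ F = F
¬(c ∨ a) = ¬F = T
¬(c ∨ a) ⊕ c = T ⊕ F = T
¬(¬(c ⊕ (a ∨ c)) ∧ ((¬(((a ⊕ (a ∧ d)) ∨ d) ⊕ c) ∨ c) → a)) ∨ (¬(c ∨ a) ⊕ c) = F ∨ T = T
d ⊕ (¬(¬(c ⊕ (a ∨ c)) ∧ ((¬(((a ⊕ (a ∧ d)) ∨ d) ⊕ c) ∨ c) → a)) ∨ (¬(c ∨ a) ⊕ c)) = T ⊕ T = F

F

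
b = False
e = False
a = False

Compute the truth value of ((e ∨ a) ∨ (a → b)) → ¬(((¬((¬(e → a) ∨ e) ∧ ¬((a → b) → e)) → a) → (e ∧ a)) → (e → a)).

e ∨ a = False ∨ False = False
a → b = False → False = True
(e ∨ a) ∨ (a → b) = False ∨ True = True
e → a = False → False = True
¬(e → a) = ¬True = False
¬(e → a) ∨ e = False ∨ False = False
a → b = False → False = True
(a → b) → e = True → False = False
¬((a → b) → e) = ¬False = True
(¬(e → a) ∨ e) ∧ ¬((a → b) → e) = False ∧ True = False
¬((¬(e → a) ∨ e) ∧ ¬((a → b) → e)) = ¬False = True
¬((¬(e → a) ∨ e) ∧ ¬((a → b) → e)) → a = True → False = False
e ∧ a = False ∧ False = False
(¬((¬(e → a) ∨ e) ∧ ¬((a → b) → e)) → a) → (e ∧ a) = False → False = True
e → a = False → False = True
((¬((¬(e → a) ∨ e) ∧ ¬((a → b) → e)) → a) → (e ∧ a)) → (e → a) = True → True = True
¬(((¬((¬(e → a) ∨ e) ∧ ¬((a → b) → e)) → a) → (e ∧ a)) → (e → a)) = ¬True = False
((e ∨ a) ∨ (a → b)) → ¬(((¬((¬(e → a) ∨ e) ∧ ¬((a → b) → e)) → a) → (e ∧ a)) → (e → a)) = True → False = False

False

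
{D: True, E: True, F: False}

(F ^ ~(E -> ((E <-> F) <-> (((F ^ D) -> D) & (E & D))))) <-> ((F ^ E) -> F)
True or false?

False

E <-> F = True <-> False = False
F ^ D = False ^ True = True
(F ^ D) -> D = True -> True = True
E & D = True & True = True
((F ^ D) -> D) & (E & D) = True & True = True
(E <-> F) <-> (((F ^ D) -> D) & (E & D)) = False <-> True = False
E -> ((E <-> F) <-> (((F ^ D) -> D) & (E & D))) = True -> False = False
~(E -> ((E <-> F) <-> (((F ^ D) -> D) & (E & D)))) = ~False = True
F ^ ~(E -> ((E <-> F) <-> (((F ^ D) -> D) & (E & D)))) = False ^ True = True
F ^ E = False ^ True = True
(F ^ E) -> F = True -> False = False
(F ^ ~(E -> ((E <-> F) <-> (((F ^ D) -> D) & (E & D))))) <-> ((F ^ E) -> F) = True <-> False = False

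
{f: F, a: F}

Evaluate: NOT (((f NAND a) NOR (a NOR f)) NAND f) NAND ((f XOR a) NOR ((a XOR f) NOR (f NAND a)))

f NAND a = F NAND F = T
a NOR f = F NOR F = T
(f NAND a) NOR (a NOR f) = T NOR T = F
((f NAND a) NOR (a NOR f)) NAND f = F NAND F = T
NOT (((f NAND a) NOR (a NOR f)) NAND f) = NOT T = F
f XOR a = F XOR F = F
a XOR f = F XOR F = F
f NAND a = F NAND F = T
(a XOR f) NOR (f NAND a) = F NOR T = F
(f XOR a) NOR ((a XOR f) NOR (f NAND a)) = F NOR F = T
NOT (((f NAND a) NOR (a NOR f)) NAND f) NAND ((f XOR a) NOR ((a XOR f) NOR (f NAND a))) = F NAND T = T

T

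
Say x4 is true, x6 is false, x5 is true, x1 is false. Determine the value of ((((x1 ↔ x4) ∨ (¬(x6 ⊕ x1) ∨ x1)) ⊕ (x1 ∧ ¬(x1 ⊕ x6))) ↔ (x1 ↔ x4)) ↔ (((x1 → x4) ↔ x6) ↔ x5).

True

x1 ↔ x4 = False ↔ True = False
x6 ⊕ x1 = False ⊕ False = False
¬(x6 ⊕ x1) = ¬False = True
¬(x6 ⊕ x1) ∨ x1 = True ∨ False = True
(x1 ↔ x4) ∨ (¬(x6 ⊕ x1) ∨ x1) = False ∨ True = True
x1 ⊕ x6 = False ⊕ False = False
¬(x1 ⊕ x6) = ¬False = True
x1 ∧ ¬(x1 ⊕ x6) = False ∧ True = False
((x1 ↔ x4) ∨ (¬(x6 ⊕ x1) ∨ x1)) ⊕ (x1 ∧ ¬(x1 ⊕ x6)) = True ⊕ False = True
x1 ↔ x4 = False ↔ True = False
(((x1 ↔ x4) ∨ (¬(x6 ⊕ x1) ∨ x1)) ⊕ (x1 ∧ ¬(x1 ⊕ x6))) ↔ (x1 ↔ x4) = True ↔ False = False
x1 → x4 = False → True = True
(x1 → x4) ↔ x6 = True ↔ False = False
((x1 → x4) ↔ x6) ↔ x5 = False ↔ True = False
((((x1 ↔ x4) ∨ (¬(x6 ⊕ x1) ∨ x1)) ⊕ (x1 ∧ ¬(x1 ⊕ x6))) ↔ (x1 ↔ x4)) ↔ (((x1 → x4) ↔ x6) ↔ x5) = False ↔ False = True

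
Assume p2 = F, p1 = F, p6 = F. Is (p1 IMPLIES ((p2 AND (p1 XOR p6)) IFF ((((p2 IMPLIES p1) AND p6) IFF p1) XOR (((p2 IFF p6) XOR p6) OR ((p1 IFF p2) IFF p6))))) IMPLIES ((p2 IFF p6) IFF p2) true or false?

p1 XOR p6 = F XOR F = F
p2 AND (p1 XOR p6) = F AND F = F
p2 IMPLIES p1 = F IMPLIES F = T
(p2 IMPLIES p1) AND p6 = T AND F = F
((p2 IMPLIES p1) AND p6) IFF p1 = F IFF F = T
p2 IFF p6 = F IFF F = T
(p2 IFF p6) XOR p6 = T XOR F = T
p1 IFF p2 = F IFF F = T
(p1 IFF p2) IFF p6 = T IFF F = F
((p2 IFF p6) XOR p6) OR ((p1 IFF p2) IFF p6) = T OR F = T
(((p2 IMPLIES p1) AND p6) IFF p1) XOR (((p2 IFF p6) XOR p6) OR ((p1 IFF p2) IFF p6)) = T XOR T = F
(p2 AND (p1 XOR p6)) IFF ((((p2 IMPLIES p1) AND p6) IFF p1) XOR (((p2 IFF p6) XOR p6) OR ((p1 IFF p2) IFF p6))) = F IFF F = T
p1 IMPLIES ((p2 AND (p1 XOR p6)) IFF ((((p2 IMPLIES p1) AND p6) IFF p1) XOR (((p2 IFF p6) XOR p6) OR ((p1 IFF p2) IFF p6)))) = F IMPLIES T = T
p2 IFF p6 = F IFF F = T
(p2 IFF p6) IFF p2 = T IFF F = F
(p1 IMPLIES ((p2 AND (p1 XOR p6)) IFF ((((p2 IMPLIES p1) AND p6) IFF p1) XOR (((p2 IFF p6) XOR p6) OR ((p1 IFF p2) IFF p6))))) IMPLIES ((p2 IFF p6) IFF p2) = T IMPLIES F = F

F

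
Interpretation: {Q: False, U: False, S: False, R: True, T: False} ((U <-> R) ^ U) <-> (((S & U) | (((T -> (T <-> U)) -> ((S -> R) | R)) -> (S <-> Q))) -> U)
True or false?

True

Substituting Q=False, U=False, S=False, R=True, T=False:
U <-> R = False <-> True = False
(U <-> R) ^ U = False ^ False = False
S & U = False & False = False
T <-> U = False <-> False = True
T -> (T <-> U) = False -> True = True
S -> R = False -> True = True
(S -> R) | R = True | True = True
(T -> (T <-> U)) -> ((S -> R) | R) = True -> True = True
S <-> Q = False <-> False = True
((T -> (T <-> U)) -> ((S -> R) | R)) -> (S <-> Q) = True -> True = True
(S & U) | (((T -> (T <-> U)) -> ((S -> R) | R)) -> (S <-> Q)) = False | True = True
((S & U) | (((T -> (T <-> U)) -> ((S -> R) | R)) -> (S <-> Q))) -> U = True -> False = False
((U <-> R) ^ U) <-> (((S & U) | (((T -> (T <-> U)) -> ((S -> R) | R)) -> (S <-> Q))) -> U) = False <-> False = True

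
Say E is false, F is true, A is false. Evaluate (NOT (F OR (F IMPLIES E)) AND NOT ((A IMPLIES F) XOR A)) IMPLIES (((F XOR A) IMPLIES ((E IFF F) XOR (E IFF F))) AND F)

true

Substituting E=false, F=true, A=false:
F IMPLIES E = true IMPLIES false = false
F OR (F IMPLIES E) = true OR false = true
NOT (F OR (F IMPLIES E)) = NOT true = false
A IMPLIES F = false IMPLIES true = true
(A IMPLIES F) XOR A = true XOR false = true
NOT ((A IMPLIES F) XOR A) = NOT true = false
NOT (F OR (F IMPLIES E)) AND NOT ((A IMPLIES F) XOR A) = false AND false = false
F XOR A = true XOR false = true
E IFF F = false IFF true = false
E IFF F = false IFF true = false
(E IFF F) XOR (E IFF F) = false XOR false = false
(F XOR A) IMPLIES ((E IFF F) XOR (E IFF F)) = true IMPLIES false = false
((F XOR A) IMPLIES ((E IFF F) XOR (E IFF F))) AND F = false AND true = false
(NOT (F OR (F IMPLIES E)) AND NOT ((A IMPLIES F) XOR A)) IMPLIES (((F XOR A) IMPLIES ((E IFF F) XOR (E IFF F))) AND F) = false IMPLIES false = true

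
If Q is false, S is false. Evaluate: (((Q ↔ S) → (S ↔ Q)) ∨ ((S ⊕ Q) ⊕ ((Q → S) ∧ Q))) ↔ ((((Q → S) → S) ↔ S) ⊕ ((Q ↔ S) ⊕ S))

F

Substituting Q=F, S=F:
Q ↔ S = F ↔ F = T
S ↔ Q = F ↔ F = T
(Q ↔ S) → (S ↔ Q) = T → T = T
S ⊕ Q = F ⊕ F = F
Q → S = F → F = T
(Q → S) ∧ Q = T ∧ F = F
(S ⊕ Q) ⊕ ((Q → S) ∧ Q) = F ⊕ F = F
((Q ↔ S) → (S ↔ Q)) ∨ ((S ⊕ Q) ⊕ ((Q → S) ∧ Q)) = T ∨ F = T
Q → S = F → F = T
(Q → S) → S = T → F = F
((Q → S) → S) ↔ S = F ↔ F = T
Q ↔ S = F ↔ F = T
(Q ↔ S) ⊕ S = T ⊕ F = T
(((Q → S) → S) ↔ S) ⊕ ((Q ↔ S) ⊕ S) = T ⊕ T = F
(((Q ↔ S) → (S ↔ Q)) ∨ ((S ⊕ Q) ⊕ ((Q → S) ∧ Q))) ↔ ((((Q → S) → S) ↔ S) ⊕ ((Q ↔ S) ⊕ S)) = T ↔ F = F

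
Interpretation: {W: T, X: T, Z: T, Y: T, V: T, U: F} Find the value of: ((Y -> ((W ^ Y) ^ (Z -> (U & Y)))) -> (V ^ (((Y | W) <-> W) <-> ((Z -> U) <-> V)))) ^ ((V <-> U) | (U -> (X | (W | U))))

W ^ Y = T ^ T = F
U & Y = F & T = F
Z -> (U & Y) = T -> F = F
(W ^ Y) ^ (Z -> (U & Y)) = F ^ F = F
Y -> ((W ^ Y) ^ (Z -> (U & Y))) = T -> F = F
Y | W = T | T = T
(Y | W) <-> W = T <-> T = T
Z -> U = T -> F = F
(Z -> U) <-> V = F <-> T = F
((Y | W) <-> W) <-> ((Z -> U) <-> V) = T <-> F = F
V ^ (((Y | W) <-> W) <-> ((Z -> U) <-> V)) = T ^ F = T
(Y -> ((W ^ Y) ^ (Z -> (U & Y)))) -> (V ^ (((Y | W) <-> W) <-> ((Z -> U) <-> V))) = F -> T = T
V <-> U = T <-> F = F
W | U = T | F = T
X | (W | U) = T | T = T
U -> (X | (W | U)) = F -> T = T
(V <-> U) | (U -> (X | (W | U))) = F | T = T
((Y -> ((W ^ Y) ^ (Z -> (U & Y)))) -> (V ^ (((Y | W) <-> W) <-> ((Z -> U) <-> V)))) ^ ((V <-> U) | (U -> (X | (W | U)))) = T ^ T = F

F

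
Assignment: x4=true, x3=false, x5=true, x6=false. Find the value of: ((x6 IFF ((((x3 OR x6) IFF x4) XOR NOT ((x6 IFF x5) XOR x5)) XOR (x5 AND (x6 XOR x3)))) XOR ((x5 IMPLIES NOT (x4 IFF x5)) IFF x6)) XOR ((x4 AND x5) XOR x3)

Substituting x4=true, x3=false, x5=true, x6=false:
x3 OR x6 = false OR false = false
(x3 OR x6) IFF x4 = false IFF true = false
x6 IFF x5 = false IFF true = false
(x6 IFF x5) XOR x5 = false XOR true = true
NOT ((x6 IFF x5) XOR x5) = NOT true = false
((x3 OR x6) IFF x4) XOR NOT ((x6 IFF x5) XOR x5) = false XOR false = false
x6 XOR x3 = false XOR false = false
x5 AND (x6 XOR x3) = true AND false = false
(((x3 OR x6) IFF x4) XOR NOT ((x6 IFF x5) XOR x5)) XOR (x5 AND (x6 XOR x3)) = false XOR false = false
x6 IFF ((((x3 OR x6) IFF x4) XOR NOT ((x6 IFF x5) XOR x5)) XOR (x5 AND (x6 XOR x3))) = false IFF false = true
x4 IFF x5 = true IFF true = true
NOT (x4 IFF x5) = NOT true = false
x5 IMPLIES NOT (x4 IFF x5) = true IMPLIES false = false
(x5 IMPLIES NOT (x4 IFF x5)) IFF x6 = false IFF false = true
(x6 IFF ((((x3 OR x6) IFF x4) XOR NOT ((x6 IFF x5) XOR x5)) XOR (x5 AND (x6 XOR x3)))) XOR ((x5 IMPLIES NOT (x4 IFF x5)) IFF x6) = true XOR true = false
x4 AND x5 = true AND true = true
(x4 AND x5) XOR x3 = true XOR false = true
((x6 IFF ((((x3 OR x6) IFF x4) XOR NOT ((x6 IFF x5) XOR x5)) XOR (x5 AND (x6 XOR x3)))) XOR ((x5 IMPLIES NOT (x4 IFF x5)) IFF x6)) XOR ((x4 AND x5) XOR x3) = false XOR true = true

true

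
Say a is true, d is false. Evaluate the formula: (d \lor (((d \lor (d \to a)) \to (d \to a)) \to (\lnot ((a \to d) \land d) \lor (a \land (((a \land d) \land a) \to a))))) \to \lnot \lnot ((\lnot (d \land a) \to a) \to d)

F

d \to a = F \to T = T
d \lor (d \to a) = F \lor T = T
d \to a = F \to T = T
(d \lor (d \to a)) \to (d \to a) = T \to T = T
a \to d = T \to F = F
(a \to d) \land d = F \land F = F
\lnot ((a \to d) \land d) = \lnot F = T
a \land d = T \land F = F
(a \land d) \land a = F \land T = F
((a \land d) \land a) \to a = F \to T = T
a \land (((a \land d) \land a) \to a) = T \land T = T
\lnot ((a \to d) \land d) \lor (a \land (((a \land d) \land a) \to a)) = T \lor T = T
((d \lor (d \to a)) \to (d \to a)) \to (\lnot ((a \to d) \land d) \lor (a \land (((a \land d) \land a) \to a))) = T \to T = T
d \lor (((d \lor (d \to a)) \to (d \to a)) \to (\lnot ((a \to d) \land d) \lor (a \land (((a \land d) \land a) \to a)))) = F \lor T = T
d \land a = F \land T = F
\lnot (d \land a) = \lnot F = T
\lnot (d \land a) \to a = T \to T = T
(\lnot (d \land a) \to a) \to d = T \to F = F
\lnot ((\lnot (d \land a) \to a) \to d) = \lnot F = T
\lnot \lnot ((\lnot (d \land a) \to a) \to d) = \lnot T = F
(d \lor (((d \lor (d \to a)) \to (d \to a)) \to (\lnot ((a \to d) \land d) \lor (a \land (((a \land d) \land a) \to a))))) \to \lnot \lnot ((\lnot (d \land a) \to a) \to d) = T \to F = F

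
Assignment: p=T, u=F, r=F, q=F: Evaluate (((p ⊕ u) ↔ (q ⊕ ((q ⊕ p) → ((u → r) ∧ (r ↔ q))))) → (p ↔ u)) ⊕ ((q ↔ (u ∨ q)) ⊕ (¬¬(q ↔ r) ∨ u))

F

p ⊕ u = T ⊕ F = T
q ⊕ p = F ⊕ T = T
u → r = F → F = T
r ↔ q = F ↔ F = T
(u → r) ∧ (r ↔ q) = T ∧ T = T
(q ⊕ p) → ((u → r) ∧ (r ↔ q)) = T → T = T
q ⊕ ((q ⊕ p) → ((u → r) ∧ (r ↔ q))) = F ⊕ T = T
(p ⊕ u) ↔ (q ⊕ ((q ⊕ p) → ((u → r) ∧ (r ↔ q)))) = T ↔ T = T
p ↔ u = T ↔ F = F
((p ⊕ u) ↔ (q ⊕ ((q ⊕ p) → ((u → r) ∧ (r ↔ q))))) → (p ↔ u) = T → F = F
u ∨ q = F ∨ F = F
q ↔ (u ∨ q) = F ↔ F = T
q ↔ r = F ↔ F = T
¬(q ↔ r) = ¬T = F
¬¬(q ↔ r) = ¬F = T
¬¬(q ↔ r) ∨ u = T ∨ F = T
(q ↔ (u ∨ q)) ⊕ (¬¬(q ↔ r) ∨ u) = T ⊕ T = F
(((p ⊕ u) ↔ (q ⊕ ((q ⊕ p) → ((u → r) ∧ (r ↔ q))))) → (p ↔ u)) ⊕ ((q ↔ (u ∨ q)) ⊕ (¬¬(q ↔ r) ∨ u)) = F ⊕ F = F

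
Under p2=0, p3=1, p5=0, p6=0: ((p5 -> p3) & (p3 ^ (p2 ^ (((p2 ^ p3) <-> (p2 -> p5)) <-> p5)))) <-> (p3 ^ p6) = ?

1

p5 -> p3 = 0 -> 1 = 1
p2 ^ p3 = 0 ^ 1 = 1
p2 -> p5 = 0 -> 0 = 1
(p2 ^ p3) <-> (p2 -> p5) = 1 <-> 1 = 1
((p2 ^ p3) <-> (p2 -> p5)) <-> p5 = 1 <-> 0 = 0
p2 ^ (((p2 ^ p3) <-> (p2 -> p5)) <-> p5) = 0 ^ 0 = 0
p3 ^ (p2 ^ (((p2 ^ p3) <-> (p2 -> p5)) <-> p5)) = 1 ^ 0 = 1
(p5 -> p3) & (p3 ^ (p2 ^ (((p2 ^ p3) <-> (p2 -> p5)) <-> p5))) = 1 & 1 = 1
p3 ^ p6 = 1 ^ 0 = 1
((p5 -> p3) & (p3 ^ (p2 ^ (((p2 ^ p3) <-> (p2 -> p5)) <-> p5)))) <-> (p3 ^ p6) = 1 <-> 1 = 1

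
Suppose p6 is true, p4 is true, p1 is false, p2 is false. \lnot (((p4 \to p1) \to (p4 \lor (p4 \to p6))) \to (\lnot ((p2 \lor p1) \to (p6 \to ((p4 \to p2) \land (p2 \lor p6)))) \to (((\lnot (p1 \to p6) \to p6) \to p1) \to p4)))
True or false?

p4 \to p1 = T \to F = F
p4 \to p6 = T \to T = T
p4 \lor (p4 \to p6) = T \lor T = T
(p4 \to p1) \to (p4 \lor (p4 \to p6)) = F \to T = T
p2 \lor p1 = F \lor F = F
p4 \to p2 = T \to F = F
p2 \lor p6 = F \lor T = T
(p4 \to p2) \land (p2 \lor p6) = F \land T = F
p6 \to ((p4 \to p2) \land (p2 \lor p6)) = T \to F = F
(p2 \lor p1) \to (p6 \to ((p4 \to p2) \land (p2 \lor p6))) = F \to F = T
\lnot ((p2 \lor p1) \to (p6 \to ((p4 \to p2) \land (p2 \lor p6)))) = \lnot T = F
p1 \to p6 = F \to T = T
\lnot (p1 \to p6) = \lnot T = F
\lnot (p1 \to p6) \to p6 = F \to T = T
(\lnot (p1 \to p6) \to p6) \to p1 = T \to F = F
((\lnot (p1 \to p6) \to p6) \to p1) \to p4 = F \to T = T
\lnot ((p2 \lor p1) \to (p6 \to ((p4 \to p2) \land (p2 \lor p6)))) \to (((\lnot (p1 \to p6) \to p6) \to p1) \to p4) = F \to T = T
((p4 \to p1) \to (p4 \lor (p4 \to p6))) \to (\lnot ((p2 \lor p1) \to (p6 \to ((p4 \to p2) \land (p2 \lor p6)))) \to (((\lnot (p1 \to p6) \to p6) \to p1) \to p4)) = T \to T = T
\lnot (((p4 \to p1) \to (p4 \lor (p4 \to p6))) \to (\lnot ((p2 \lor p1) \to (p6 \to ((p4 \to p2) \land (p2 \lor p6)))) \to (((\lnot (p1 \to p6) \to p6) \to p1) \to p4))) = \lnot T = F

F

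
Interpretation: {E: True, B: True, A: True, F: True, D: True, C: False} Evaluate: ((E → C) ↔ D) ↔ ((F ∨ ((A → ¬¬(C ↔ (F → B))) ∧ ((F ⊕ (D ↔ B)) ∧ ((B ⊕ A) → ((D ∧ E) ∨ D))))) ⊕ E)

Substituting E=True, B=True, A=True, F=True, D=True, C=False:
E → C = True → False = False
(E → C) ↔ D = False ↔ True = False
F → B = True → True = True
C ↔ (F → B) = False ↔ True = False
¬(C ↔ (F → B)) = ¬False = True
¬¬(C ↔ (F → B)) = ¬True = False
A → ¬¬(C ↔ (F → B)) = True → False = False
D ↔ B = True ↔ True = True
F ⊕ (D ↔ B) = True ⊕ True = False
B ⊕ A = True ⊕ True = False
D ∧ E = True ∧ True = True
(D ∧ E) ∨ D = True ∨ True = True
(B ⊕ A) → ((D ∧ E) ∨ D) = False → True = True
(F ⊕ (D ↔ B)) ∧ ((B ⊕ A) → ((D ∧ E) ∨ D)) = False ∧ True = False
(A → ¬¬(C ↔ (F → B))) ∧ ((F ⊕ (D ↔ B)) ∧ ((B ⊕ A) → ((D ∧ E) ∨ D))) = False ∧ False = False
F ∨ ((A → ¬¬(C ↔ (F → B))) ∧ ((F ⊕ (D ↔ B)) ∧ ((B ⊕ A) → ((D ∧ E) ∨ D)))) = True ∨ False = True
(F ∨ ((A → ¬¬(C ↔ (F → B))) ∧ ((F ⊕ (D ↔ B)) ∧ ((B ⊕ A) → ((D ∧ E) ∨ D))))) ⊕ E = True ⊕ True = False
((E → C) ↔ D) ↔ ((F ∨ ((A → ¬¬(C ↔ (F → B))) ∧ ((F ⊕ (D ↔ B)) ∧ ((B ⊕ A) → ((D ∧ E) ∨ D))))) ⊕ E) = False ↔ False = True

True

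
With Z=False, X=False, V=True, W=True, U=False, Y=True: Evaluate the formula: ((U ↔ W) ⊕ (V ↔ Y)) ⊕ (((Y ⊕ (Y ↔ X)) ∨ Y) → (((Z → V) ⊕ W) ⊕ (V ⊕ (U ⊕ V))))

True

U ↔ W = False ↔ True = False
V ↔ Y = True ↔ True = True
(U ↔ W) ⊕ (V ↔ Y) = False ⊕ True = True
Y ↔ X = True ↔ False = False
Y ⊕ (Y ↔ X) = True ⊕ False = True
(Y ⊕ (Y ↔ X)) ∨ Y = True ∨ True = True
Z → V = False → True = True
(Z → V) ⊕ W = True ⊕ True = False
U ⊕ V = False ⊕ True = True
V ⊕ (U ⊕ V) = True ⊕ True = False
((Z → V) ⊕ W) ⊕ (V ⊕ (U ⊕ V)) = False ⊕ False = False
((Y ⊕ (Y ↔ X)) ∨ Y) → (((Z → V) ⊕ W) ⊕ (V ⊕ (U ⊕ V))) = True → False = False
((U ↔ W) ⊕ (V ↔ Y)) ⊕ (((Y ⊕ (Y ↔ X)) ∨ Y) → (((Z → V) ⊕ W) ⊕ (V ⊕ (U ⊕ V)))) = True ⊕ False = True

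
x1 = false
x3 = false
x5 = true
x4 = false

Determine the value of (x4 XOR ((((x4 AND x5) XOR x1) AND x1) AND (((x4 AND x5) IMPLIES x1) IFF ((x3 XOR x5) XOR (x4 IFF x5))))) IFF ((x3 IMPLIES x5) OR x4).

false

Substituting x1=false, x3=false, x5=true, x4=false:
x4 AND x5 = false AND true = false
(x4 AND x5) XOR x1 = false XOR false = false
((x4 AND x5) XOR x1) AND x1 = false AND false = false
x4 AND x5 = false AND true = false
(x4 AND x5) IMPLIES x1 = false IMPLIES false = true
x3 XOR x5 = false XOR true = true
x4 IFF x5 = false IFF true = false
(x3 XOR x5) XOR (x4 IFF x5) = true XOR false = true
((x4 AND x5) IMPLIES x1) IFF ((x3 XOR x5) XOR (x4 IFF x5)) = true IFF true = true
(((x4 AND x5) XOR x1) AND x1) AND (((x4 AND x5) IMPLIES x1) IFF ((x3 XOR x5) XOR (x4 IFF x5))) = false AND true = false
x4 XOR ((((x4 AND x5) XOR x1) AND x1) AND (((x4 AND x5) IMPLIES x1) IFF ((x3 XOR x5) XOR (x4 IFF x5)))) = false XOR false = false
x3 IMPLIES x5 = false IMPLIES true = true
(x3 IMPLIES x5) OR x4 = true OR false = true
(x4 XOR ((((x4 AND x5) XOR x1) AND x1) AND (((x4 AND x5) IMPLIES x1) IFF ((x3 XOR x5) XOR (x4 IFF x5))))) IFF ((x3 IMPLIES x5) OR x4) = false IFF true = false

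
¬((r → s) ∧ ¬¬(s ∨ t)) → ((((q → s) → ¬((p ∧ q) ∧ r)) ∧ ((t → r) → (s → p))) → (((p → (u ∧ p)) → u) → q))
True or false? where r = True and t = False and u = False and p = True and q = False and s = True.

True

Substituting r=True, t=False, u=False, p=True, q=False, s=True:
r → s = True → True = True
s ∨ t = True ∨ False = True
¬(s ∨ t) = ¬True = False
¬¬(s ∨ t) = ¬False = True
(r → s) ∧ ¬¬(s ∨ t) = True ∧ True = True
¬((r → s) ∧ ¬¬(s ∨ t)) = ¬True = False
q → s = False → True = True
p ∧ q = True ∧ False = False
(p ∧ q) ∧ r = False ∧ True = False
¬((p ∧ q) ∧ r) = ¬False = True
(q → s) → ¬((p ∧ q) ∧ r) = True → True = True
t → r = False → True = True
s → p = True → True = True
(t → r) → (s → p) = True → True = True
((q → s) → ¬((p ∧ q) ∧ r)) ∧ ((t → r) → (s → p)) = True ∧ True = True
u ∧ p = False ∧ True = False
p → (u ∧ p) = True → False = False
(p → (u ∧ p)) → u = False → False = True
((p → (u ∧ p)) → u) → q = True → False = False
(((q → s) → ¬((p ∧ q) ∧ r)) ∧ ((t → r) → (s → p))) → (((p → (u ∧ p)) → u) → q) = True → False = False
¬((r → s) ∧ ¬¬(s ∨ t)) → ((((q → s) → ¬((p ∧ q) ∧ r)) ∧ ((t → r) → (s → p))) → (((p → (u ∧ p)) → u) → q)) = False → False = True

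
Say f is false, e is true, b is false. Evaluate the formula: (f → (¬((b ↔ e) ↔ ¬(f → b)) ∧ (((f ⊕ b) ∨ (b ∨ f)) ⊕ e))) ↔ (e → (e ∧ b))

F

b ↔ e = F ↔ T = F
f → b = F → F = T
¬(f → b) = ¬T = F
(b ↔ e) ↔ ¬(f → b) = F ↔ F = T
¬((b ↔ e) ↔ ¬(f → b)) = ¬T = F
f ⊕ b = F ⊕ F = F
b ∨ f = F ∨ F = F
(f ⊕ b) ∨ (b ∨ f) = F ∨ F = F
((f ⊕ b) ∨ (b ∨ f)) ⊕ e = F ⊕ T = T
¬((b ↔ e) ↔ ¬(f → b)) ∧ (((f ⊕ b) ∨ (b ∨ f)) ⊕ e) = F ∧ T = F
f → (¬((b ↔ e) ↔ ¬(f → b)) ∧ (((f ⊕ b) ∨ (b ∨ f)) ⊕ e)) = F → F = T
e ∧ b = T ∧ F = F
e → (e ∧ b) = T → F = F
(f → (¬((b ↔ e) ↔ ¬(f → b)) ∧ (((f ⊕ b) ∨ (b ∨ f)) ⊕ e))) ↔ (e → (e ∧ b)) = T ↔ F = F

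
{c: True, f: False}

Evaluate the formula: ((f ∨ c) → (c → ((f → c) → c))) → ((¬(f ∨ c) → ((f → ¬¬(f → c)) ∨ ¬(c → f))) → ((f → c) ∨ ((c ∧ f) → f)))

f ∨ c = False ∨ True = True
f → c = False → True = True
(f → c) → c = True → True = True
c → ((f → c) → c) = True → True = True
(f ∨ c) → (c → ((f → c) → c)) = True → True = True
f ∨ c = False ∨ True = True
¬(f ∨ c) = ¬True = False
f → c = False → True = True
¬(f → c) = ¬True = False
¬¬(f → c) = ¬False = True
f → ¬¬(f → c) = False → True = True
c → f = True → False = False
¬(c → f) = ¬False = True
(f → ¬¬(f → c)) ∨ ¬(c → f) = True ∨ True = True
¬(f ∨ c) → ((f → ¬¬(f → c)) ∨ ¬(c → f)) = False → True = True
f → c = False → True = True
c ∧ f = True ∧ False = False
(c ∧ f) → f = False → False = True
(f → c) ∨ ((c ∧ f) → f) = True ∨ True = True
(¬(f ∨ c) → ((f → ¬¬(f → c)) ∨ ¬(c → f))) → ((f → c) ∨ ((c ∧ f) → f)) = True → True = True
((f ∨ c) → (c → ((f → c) → c))) → ((¬(f ∨ c) → ((f → ¬¬(f → c)) ∨ ¬(c → f))) → ((f → c) ∨ ((c ∧ f) → f))) = True → True = True

True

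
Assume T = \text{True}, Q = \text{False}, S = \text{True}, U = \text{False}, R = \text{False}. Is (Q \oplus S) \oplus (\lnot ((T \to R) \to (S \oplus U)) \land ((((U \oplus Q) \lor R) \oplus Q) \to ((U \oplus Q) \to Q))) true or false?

Q \oplus S = \text{False} \oplus \text{True} = \text{True}
T \to R = \text{True} \to \text{False} = \text{False}
S \oplus U = \text{True} \oplus \text{False} = \text{True}
(T \to R) \to (S \oplus U) = \text{False} \to \text{True} = \text{True}
\lnot ((T \to R) \to (S \oplus U)) = \lnot \text{True} = \text{False}
U \oplus Q = \text{False} \oplus \text{False} = \text{False}
(U \oplus Q) \lor R = \text{False} \lor \text{False} = \text{False}
((U \oplus Q) \lor R) \oplus Q = \text{False} \oplus \text{False} = \text{False}
U \oplus Q = \text{False} \oplus \text{False} = \text{False}
(U \oplus Q) \to Q = \text{False} \to \text{False} = \text{True}
(((U \oplus Q) \lor R) \oplus Q) \to ((U \oplus Q) \to Q) = \text{False} \to \text{True} = \text{True}
\lnot ((T \to R) \to (S \oplus U)) \land ((((U \oplus Q) \lor R) \oplus Q) \to ((U \oplus Q) \to Q)) = \text{False} \land \text{True} = \text{False}
(Q \oplus S) \oplus (\lnot ((T \to R) \to (S \oplus U)) \land ((((U \oplus Q) \lor R) \oplus Q) \to ((U \oplus Q) \to Q))) = \text{True} \oplus \text{False} = \text{True}

\text{True}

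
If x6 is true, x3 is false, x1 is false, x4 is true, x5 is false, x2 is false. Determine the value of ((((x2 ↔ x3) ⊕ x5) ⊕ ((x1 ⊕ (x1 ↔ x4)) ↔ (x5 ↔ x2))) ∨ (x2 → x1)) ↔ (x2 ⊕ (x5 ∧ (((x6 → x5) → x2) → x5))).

F

x2 ↔ x3 = F ↔ F = T
(x2 ↔ x3) ⊕ x5 = T ⊕ F = T
x1 ↔ x4 = F ↔ T = F
x1 ⊕ (x1 ↔ x4) = F ⊕ F = F
x5 ↔ x2 = F ↔ F = T
(x1 ⊕ (x1 ↔ x4)) ↔ (x5 ↔ x2) = F ↔ T = F
((x2 ↔ x3) ⊕ x5) ⊕ ((x1 ⊕ (x1 ↔ x4)) ↔ (x5 ↔ x2)) = T ⊕ F = T
x2 → x1 = F → F = T
(((x2 ↔ x3) ⊕ x5) ⊕ ((x1 ⊕ (x1 ↔ x4)) ↔ (x5 ↔ x2))) ∨ (x2 → x1) = T ∨ T = T
x6 → x5 = T → F = F
(x6 → x5) → x2 = F → F = T
((x6 → x5) → x2) → x5 = T → F = F
x5 ∧ (((x6 → x5) → x2) → x5) = F ∧ F = F
x2 ⊕ (x5 ∧ (((x6 → x5) → x2) → x5)) = F ⊕ F = F
((((x2 ↔ x3) ⊕ x5) ⊕ ((x1 ⊕ (x1 ↔ x4)) ↔ (x5 ↔ x2))) ∨ (x2 → x1)) ↔ (x2 ⊕ (x5 ∧ (((x6 → x5) → x2) → x5))) = T ↔ F = F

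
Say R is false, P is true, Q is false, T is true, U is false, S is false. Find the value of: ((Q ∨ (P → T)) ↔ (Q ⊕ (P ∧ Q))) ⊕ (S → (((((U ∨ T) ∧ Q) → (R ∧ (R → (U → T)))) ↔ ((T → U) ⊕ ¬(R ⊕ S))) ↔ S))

True

P → T = True → True = True
Q ∨ (P → T) = False ∨ True = True
P ∧ Q = True ∧ False = False
Q ⊕ (P ∧ Q) = False ⊕ False = False
(Q ∨ (P → T)) ↔ (Q ⊕ (P ∧ Q)) = True ↔ False = False
U ∨ T = False ∨ True = True
(U ∨ T) ∧ Q = True ∧ False = False
U → T = False → True = True
R → (U → T) = False → True = True
R ∧ (R → (U → T)) = False ∧ True = False
((U ∨ T) ∧ Q) → (R ∧ (R → (U → T))) = False → False = True
T → U = True → False = False
R ⊕ S = False ⊕ False = False
¬(R ⊕ S) = ¬False = True
(T → U) ⊕ ¬(R ⊕ S) = False ⊕ True = True
(((U ∨ T) ∧ Q) → (R ∧ (R → (U → T)))) ↔ ((T → U) ⊕ ¬(R ⊕ S)) = True ↔ True = True
((((U ∨ T) ∧ Q) → (R ∧ (R → (U → T)))) ↔ ((T → U) ⊕ ¬(R ⊕ S))) ↔ S = True ↔ False = False
S → (((((U ∨ T) ∧ Q) → (R ∧ (R → (U → T)))) ↔ ((T → U) ⊕ ¬(R ⊕ S))) ↔ S) = False → False = True
((Q ∨ (P → T)) ↔ (Q ⊕ (P ∧ Q))) ⊕ (S → (((((U ∨ T) ∧ Q) → (R ∧ (R → (U → T)))) ↔ ((T → U) ⊕ ¬(R ⊕ S))) ↔ S)) = False ⊕ True = True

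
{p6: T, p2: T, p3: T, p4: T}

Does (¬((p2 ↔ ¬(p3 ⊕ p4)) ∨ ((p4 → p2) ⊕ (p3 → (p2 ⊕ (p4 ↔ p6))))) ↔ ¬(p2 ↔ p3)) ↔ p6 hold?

T

Substituting p6=T, p2=T, p3=T, p4=T:
p3 ⊕ p4 = T ⊕ T = F
¬(p3 ⊕ p4) = ¬F = T
p2 ↔ ¬(p3 ⊕ p4) = T ↔ T = T
p4 → p2 = T → T = T
p4 ↔ p6 = T ↔ T = T
p2 ⊕ (p4 ↔ p6) = T ⊕ T = F
p3 → (p2 ⊕ (p4 ↔ p6)) = T → F = F
(p4 → p2) ⊕ (p3 → (p2 ⊕ (p4 ↔ p6))) = T ⊕ F = T
(p2 ↔ ¬(p3 ⊕ p4)) ∨ ((p4 → p2) ⊕ (p3 → (p2 ⊕ (p4 ↔ p6)))) = T ∨ T = T
¬((p2 ↔ ¬(p3 ⊕ p4)) ∨ ((p4 → p2) ⊕ (p3 → (p2 ⊕ (p4 ↔ p6))))) = ¬T = F
p2 ↔ p3 = T ↔ T = T
¬(p2 ↔ p3) = ¬T = F
¬((p2 ↔ ¬(p3 ⊕ p4)) ∨ ((p4 → p2) ⊕ (p3 → (p2 ⊕ (p4 ↔ p6))))) ↔ ¬(p2 ↔ p3) = F ↔ F = T
(¬((p2 ↔ ¬(p3 ⊕ p4)) ∨ ((p4 → p2) ⊕ (p3 → (p2 ⊕ (p4 ↔ p6))))) ↔ ¬(p2 ↔ p3)) ↔ p6 = T ↔ T = T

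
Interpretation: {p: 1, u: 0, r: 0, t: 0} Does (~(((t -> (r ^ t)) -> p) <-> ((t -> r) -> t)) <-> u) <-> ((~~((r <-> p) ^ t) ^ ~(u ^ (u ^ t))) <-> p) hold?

0

Substituting p=1, u=0, r=0, t=0:
r ^ t = 0 ^ 0 = 0
t -> (r ^ t) = 0 -> 0 = 1
(t -> (r ^ t)) -> p = 1 -> 1 = 1
t -> r = 0 -> 0 = 1
(t -> r) -> t = 1 -> 0 = 0
((t -> (r ^ t)) -> p) <-> ((t -> r) -> t) = 1 <-> 0 = 0
~(((t -> (r ^ t)) -> p) <-> ((t -> r) -> t)) = ~0 = 1
~(((t -> (r ^ t)) -> p) <-> ((t -> r) -> t)) <-> u = 1 <-> 0 = 0
r <-> p = 0 <-> 1 = 0
(r <-> p) ^ t = 0 ^ 0 = 0
~((r <-> p) ^ t) = ~0 = 1
~~((r <-> p) ^ t) = ~1 = 0
u ^ t = 0 ^ 0 = 0
u ^ (u ^ t) = 0 ^ 0 = 0
~(u ^ (u ^ t)) = ~0 = 1
~~((r <-> p) ^ t) ^ ~(u ^ (u ^ t)) = 0 ^ 1 = 1
(~~((r <-> p) ^ t) ^ ~(u ^ (u ^ t))) <-> p = 1 <-> 1 = 1
(~(((t -> (r ^ t)) -> p) <-> ((t -> r) -> t)) <-> u) <-> ((~~((r <-> p) ^ t) ^ ~(u ^ (u ^ t))) <-> p) = 0 <-> 1 = 0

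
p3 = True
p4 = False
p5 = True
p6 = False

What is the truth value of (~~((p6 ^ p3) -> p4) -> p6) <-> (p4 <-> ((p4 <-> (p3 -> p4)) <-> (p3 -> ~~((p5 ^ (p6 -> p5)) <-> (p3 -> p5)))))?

Substituting p3=True, p4=False, p5=True, p6=False:
p6 ^ p3 = False ^ True = True
(p6 ^ p3) -> p4 = True -> False = False
~((p6 ^ p3) -> p4) = ~False = True
~~((p6 ^ p3) -> p4) = ~True = False
~~((p6 ^ p3) -> p4) -> p6 = False -> False = True
p3 -> p4 = True -> False = False
p4 <-> (p3 -> p4) = False <-> False = True
p6 -> p5 = False -> True = True
p5 ^ (p6 -> p5) = True ^ True = False
p3 -> p5 = True -> True = True
(p5 ^ (p6 -> p5)) <-> (p3 -> p5) = False <-> True = False
~((p5 ^ (p6 -> p5)) <-> (p3 -> p5)) = ~False = True
~~((p5 ^ (p6 -> p5)) <-> (p3 -> p5)) = ~True = False
p3 -> ~~((p5 ^ (p6 -> p5)) <-> (p3 -> p5)) = True -> False = False
(p4 <-> (p3 -> p4)) <-> (p3 -> ~~((p5 ^ (p6 -> p5)) <-> (p3 -> p5))) = True <-> False = False
p4 <-> ((p4 <-> (p3 -> p4)) <-> (p3 -> ~~((p5 ^ (p6 -> p5)) <-> (p3 -> p5)))) = False <-> False = True
(~~((p6 ^ p3) -> p4) -> p6) <-> (p4 <-> ((p4 <-> (p3 -> p4)) <-> (p3 -> ~~((p5 ^ (p6 -> p5)) <-> (p3 -> p5))))) = True <-> True = True

True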